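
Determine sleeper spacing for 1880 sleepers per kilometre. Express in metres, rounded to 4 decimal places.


Spacing = 1000 m / number of sleepers
Spacing = 1000 / 1880
Spacing = 0.5319 m

0.5319


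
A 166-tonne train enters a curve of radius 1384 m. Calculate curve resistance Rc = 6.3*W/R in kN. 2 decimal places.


Rc = 6.3 * W / R
Rc = 6.3 * 166 / 1384
Rc = 1045.8 / 1384
Rc = 0.76 kN

0.76


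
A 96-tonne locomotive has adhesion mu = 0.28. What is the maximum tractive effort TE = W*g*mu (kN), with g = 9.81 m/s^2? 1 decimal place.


TE_max = W * g * mu
TE_max = 96 * 9.81 * 0.28
TE_max = 941.76 * 0.28
TE_max = 263.7 kN

263.7


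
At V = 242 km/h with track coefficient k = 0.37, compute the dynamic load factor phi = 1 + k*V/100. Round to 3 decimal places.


phi = 1 + k * V / 100
phi = 1 + 0.37 * 242 / 100
phi = 1 + 0.8954
phi = 1.895

1.895


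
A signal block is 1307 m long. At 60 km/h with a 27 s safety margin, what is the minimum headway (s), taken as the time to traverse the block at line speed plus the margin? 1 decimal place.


V = 60 / 3.6 = 16.6667 m/s
Block traversal time = 1307 / 16.6667 = 78.42 s
Headway = 78.42 + 27
Headway = 105.4 s

105.4


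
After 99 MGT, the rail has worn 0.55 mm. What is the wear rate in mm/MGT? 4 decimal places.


Wear rate = total wear / cumulative tonnage
Rate = 0.55 / 99
Rate = 0.0056 mm/MGT

0.0056


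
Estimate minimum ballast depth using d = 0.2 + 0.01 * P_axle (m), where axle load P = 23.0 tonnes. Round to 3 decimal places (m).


d = 0.2 + 0.01 * 23.0
d = 0.2 + 0.23
d = 0.430 m

0.430


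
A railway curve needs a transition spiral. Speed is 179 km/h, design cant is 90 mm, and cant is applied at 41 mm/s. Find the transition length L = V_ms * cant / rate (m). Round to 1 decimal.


Convert speed: V = 179 / 3.6 = 49.7222 m/s
L = 49.7222 * 90 / 41
L = 4475.0 / 41
L = 109.1 m

109.1


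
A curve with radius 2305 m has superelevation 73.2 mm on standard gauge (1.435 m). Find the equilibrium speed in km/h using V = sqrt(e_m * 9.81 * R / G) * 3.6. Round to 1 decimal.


Convert cant: e = 73.2 mm = 0.0732 m
V_ms = sqrt(0.0732 * 9.81 * 2305 / 1.435)
V_ms = sqrt(1153.450913) = 33.9625 m/s
V = 33.9625 * 3.6 = 122.3 km/h

122.3


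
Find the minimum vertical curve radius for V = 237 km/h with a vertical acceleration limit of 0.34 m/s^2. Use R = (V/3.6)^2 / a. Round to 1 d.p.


Convert speed: V = 237 / 3.6 = 65.8333 m/s
V^2 = 4334.0278 m^2/s^2
R_v = 4334.0278 / 0.34
R_v = 12747.1 m

12747.1


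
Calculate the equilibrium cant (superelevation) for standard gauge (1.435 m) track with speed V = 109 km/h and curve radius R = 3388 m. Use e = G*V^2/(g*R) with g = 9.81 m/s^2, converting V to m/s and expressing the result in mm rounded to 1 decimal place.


Convert speed: V = 109 / 3.6 = 30.2778 m/s
Apply formula: e = 1.435 * 30.2778^2 / (9.81 * 3388)
e = 1.435 * 916.7438 / 33236.28
e = 0.039581 m = 39.6 mm

39.6


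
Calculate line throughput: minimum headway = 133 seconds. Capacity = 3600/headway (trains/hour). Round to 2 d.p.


Capacity = 3600 / headway
Capacity = 3600 / 133
Capacity = 27.07 trains/hour

27.07


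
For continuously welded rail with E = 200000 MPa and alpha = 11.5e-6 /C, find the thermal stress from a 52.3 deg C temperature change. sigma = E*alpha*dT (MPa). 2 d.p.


sigma = E * alpha * dT
sigma = 200000 * 11.5e-6 * 52.3
sigma = 2.3 * 52.3
sigma = 120.29 MPa

120.29


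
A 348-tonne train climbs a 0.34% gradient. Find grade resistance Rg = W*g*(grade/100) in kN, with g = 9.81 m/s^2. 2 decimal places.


Rg = W * 9.81 * grade / 100
Rg = 348 * 9.81 * 0.34 / 100
Rg = 3413.88 * 0.0034
Rg = 11.61 kN

11.61


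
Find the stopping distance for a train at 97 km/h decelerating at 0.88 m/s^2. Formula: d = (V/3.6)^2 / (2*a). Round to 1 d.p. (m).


Convert speed: V = 97 / 3.6 = 26.9444 m/s
V^2 = 726.0031
d = 726.0031 / (2 * 0.88)
d = 726.0031 / 1.76
d = 412.5 m

412.5


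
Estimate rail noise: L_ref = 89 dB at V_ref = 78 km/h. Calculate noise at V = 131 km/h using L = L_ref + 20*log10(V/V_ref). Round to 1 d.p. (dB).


V/V_ref = 131 / 78 = 1.679487
log10(1.679487) = 0.225177
20 * 0.225177 = 4.5035
L = 89 + 4.5035 = 93.5 dB

93.5


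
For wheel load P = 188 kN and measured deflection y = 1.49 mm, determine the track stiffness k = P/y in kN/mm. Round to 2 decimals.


Track stiffness k = P / y
k = 188 / 1.49
k = 126.17 kN/mm

126.17


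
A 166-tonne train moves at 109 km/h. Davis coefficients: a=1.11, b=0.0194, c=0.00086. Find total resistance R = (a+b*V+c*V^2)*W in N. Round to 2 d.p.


b*V = 0.0194 * 109 = 2.1146
c*V^2 = 0.00086 * 11881 = 10.21766
R_per_t = 1.11 + 2.1146 + 10.21766 = 13.44226 N/t
R_total = 13.44226 * 166 = 2231.42 N

2231.42


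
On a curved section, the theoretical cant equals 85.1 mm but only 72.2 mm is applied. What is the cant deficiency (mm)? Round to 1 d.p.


Cant deficiency = equilibrium cant - actual cant
CD = 85.1 - 72.2
CD = 12.9 mm

12.9


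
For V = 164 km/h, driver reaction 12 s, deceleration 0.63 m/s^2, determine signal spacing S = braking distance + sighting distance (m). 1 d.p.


V = 164 / 3.6 = 45.5556 m/s
Braking distance = 45.5556^2 / (2*0.63) = 1647.0704 m
Sighting distance = 45.5556 * 12 = 546.6667 m
S = 1647.0704 + 546.6667 = 2193.7 m

2193.7


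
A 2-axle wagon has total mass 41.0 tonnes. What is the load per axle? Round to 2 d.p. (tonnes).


Load per axle = total weight / number of axles
Load = 41.0 / 2
Load = 20.50 tonnes

20.50


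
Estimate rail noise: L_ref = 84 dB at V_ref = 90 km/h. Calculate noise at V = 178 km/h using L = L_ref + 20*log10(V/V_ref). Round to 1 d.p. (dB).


V/V_ref = 178 / 90 = 1.977778
log10(1.977778) = 0.296177
20 * 0.296177 = 5.9235
L = 84 + 5.9235 = 89.9 dB

89.9


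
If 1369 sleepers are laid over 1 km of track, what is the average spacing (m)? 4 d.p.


Spacing = 1000 m / number of sleepers
Spacing = 1000 / 1369
Spacing = 0.7305 m

0.7305


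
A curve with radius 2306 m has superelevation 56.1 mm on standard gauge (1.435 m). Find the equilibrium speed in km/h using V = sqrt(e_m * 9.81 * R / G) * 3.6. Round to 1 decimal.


Convert cant: e = 56.1 mm = 0.0561 m
V_ms = sqrt(0.0561 * 9.81 * 2306 / 1.435)
V_ms = sqrt(884.380729) = 29.7385 m/s
V = 29.7385 * 3.6 = 107.1 km/h

107.1


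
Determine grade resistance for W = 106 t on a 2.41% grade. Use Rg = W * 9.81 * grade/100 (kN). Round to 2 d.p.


Rg = W * 9.81 * grade / 100
Rg = 106 * 9.81 * 2.41 / 100
Rg = 1039.86 * 0.0241
Rg = 25.06 kN

25.06


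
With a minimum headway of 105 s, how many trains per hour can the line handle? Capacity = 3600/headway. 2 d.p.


Capacity = 3600 / headway
Capacity = 3600 / 105
Capacity = 34.29 trains/hour

34.29


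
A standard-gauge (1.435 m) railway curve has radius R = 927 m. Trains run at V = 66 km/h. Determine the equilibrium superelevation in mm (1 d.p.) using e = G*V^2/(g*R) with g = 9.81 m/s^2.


Convert speed: V = 66 / 3.6 = 18.3333 m/s
Apply formula: e = 1.435 * 18.3333^2 / (9.81 * 927)
e = 1.435 * 336.1111 / 9093.87
e = 0.053038 m = 53.0 mm

53.0


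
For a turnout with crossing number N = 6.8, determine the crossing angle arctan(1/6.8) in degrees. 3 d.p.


1/N = 1/6.8 = 0.147059
angle = arctan(0.147059) = 0.146012 rad
angle = 0.146012 * 180/pi = 8.366 degrees

8.366


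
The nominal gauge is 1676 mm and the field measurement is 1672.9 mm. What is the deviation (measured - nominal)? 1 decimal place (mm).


Deviation = measured - nominal
Deviation = 1672.9 - 1676
Deviation = -3.1 mm

-3.1


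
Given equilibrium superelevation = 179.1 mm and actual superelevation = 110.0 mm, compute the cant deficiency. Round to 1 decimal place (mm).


Cant deficiency = equilibrium cant - actual cant
CD = 179.1 - 110.0
CD = 69.1 mm

69.1


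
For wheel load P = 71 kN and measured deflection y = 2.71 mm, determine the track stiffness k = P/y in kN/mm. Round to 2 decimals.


Track stiffness k = P / y
k = 71 / 2.71
k = 26.20 kN/mm

26.20


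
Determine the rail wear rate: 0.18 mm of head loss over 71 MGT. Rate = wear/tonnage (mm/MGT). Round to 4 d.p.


Wear rate = total wear / cumulative tonnage
Rate = 0.18 / 71
Rate = 0.0025 mm/MGT

0.0025


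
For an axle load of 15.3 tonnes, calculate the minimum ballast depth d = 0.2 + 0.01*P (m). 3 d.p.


d = 0.2 + 0.01 * 15.3
d = 0.2 + 0.153
d = 0.353 m

0.353


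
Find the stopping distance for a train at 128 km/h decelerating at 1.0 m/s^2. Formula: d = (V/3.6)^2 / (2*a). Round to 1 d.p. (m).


Convert speed: V = 128 / 3.6 = 35.5556 m/s
V^2 = 1264.1975
d = 1264.1975 / (2 * 1.0)
d = 1264.1975 / 2.0
d = 632.1 m

632.1


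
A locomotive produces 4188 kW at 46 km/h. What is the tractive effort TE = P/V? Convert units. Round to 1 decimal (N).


Convert: P = 4188 kW = 4188000 W
V = 46 / 3.6 = 12.7778 m/s
TE = 4188000 / 12.7778
TE = 327756.5 N

327756.5


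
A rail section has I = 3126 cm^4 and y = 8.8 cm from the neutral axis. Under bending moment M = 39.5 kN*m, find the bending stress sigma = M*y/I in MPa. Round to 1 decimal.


Convert units:
M = 39.5 kN*m = 39500000 N*mm
y = 8.8 cm = 88 mm
I = 3126 cm^4 = 31260000 mm^4
sigma = 39500000 * 88 / 31260000
sigma = 111.2 MPa

111.2


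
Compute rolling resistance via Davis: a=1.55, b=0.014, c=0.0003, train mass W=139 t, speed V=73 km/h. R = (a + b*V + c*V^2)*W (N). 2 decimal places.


b*V = 0.014 * 73 = 1.022
c*V^2 = 0.0003 * 5329 = 1.5987
R_per_t = 1.55 + 1.022 + 1.5987 = 4.1707 N/t
R_total = 4.1707 * 139 = 579.73 N

579.73


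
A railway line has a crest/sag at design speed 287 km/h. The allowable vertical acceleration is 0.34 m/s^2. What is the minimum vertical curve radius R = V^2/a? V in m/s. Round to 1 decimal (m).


Convert speed: V = 287 / 3.6 = 79.7222 m/s
V^2 = 6355.6327 m^2/s^2
R_v = 6355.6327 / 0.34
R_v = 18693.0 m

18693.0


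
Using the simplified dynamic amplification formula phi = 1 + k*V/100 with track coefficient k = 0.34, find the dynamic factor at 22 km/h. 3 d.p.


phi = 1 + k * V / 100
phi = 1 + 0.34 * 22 / 100
phi = 1 + 0.0748
phi = 1.075

1.075


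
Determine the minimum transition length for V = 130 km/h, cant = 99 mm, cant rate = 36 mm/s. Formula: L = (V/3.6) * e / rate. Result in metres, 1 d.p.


Convert speed: V = 130 / 3.6 = 36.1111 m/s
L = 36.1111 * 99 / 36
L = 3575.0 / 36
L = 99.3 m

99.3


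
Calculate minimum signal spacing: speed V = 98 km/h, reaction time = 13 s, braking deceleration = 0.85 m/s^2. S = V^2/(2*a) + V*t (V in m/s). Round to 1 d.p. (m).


V = 98 / 3.6 = 27.2222 m/s
Braking distance = 27.2222^2 / (2*0.85) = 435.9114 m
Sighting distance = 27.2222 * 13 = 353.8889 m
S = 435.9114 + 353.8889 = 789.8 m

789.8


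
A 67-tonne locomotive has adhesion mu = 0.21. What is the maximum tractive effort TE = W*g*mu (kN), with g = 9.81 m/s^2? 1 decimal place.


TE_max = W * g * mu
TE_max = 67 * 9.81 * 0.21
TE_max = 657.27 * 0.21
TE_max = 138.0 kN

138.0


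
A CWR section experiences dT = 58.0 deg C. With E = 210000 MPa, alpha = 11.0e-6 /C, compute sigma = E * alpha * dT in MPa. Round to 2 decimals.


sigma = E * alpha * dT
sigma = 210000 * 11.0e-6 * 58.0
sigma = 2.31 * 58.0
sigma = 133.98 MPa

133.98


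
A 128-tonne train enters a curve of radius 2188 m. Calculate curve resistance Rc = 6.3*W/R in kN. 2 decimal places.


Rc = 6.3 * W / R
Rc = 6.3 * 128 / 2188
Rc = 806.4 / 2188
Rc = 0.37 kN

0.37


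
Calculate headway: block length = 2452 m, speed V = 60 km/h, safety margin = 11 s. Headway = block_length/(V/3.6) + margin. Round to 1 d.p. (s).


V = 60 / 3.6 = 16.6667 m/s
Block traversal time = 2452 / 16.6667 = 147.12 s
Headway = 147.12 + 11
Headway = 158.1 s

158.1


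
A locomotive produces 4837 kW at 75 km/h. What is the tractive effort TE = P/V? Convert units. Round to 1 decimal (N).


Convert: P = 4837 kW = 4837000 W
V = 75 / 3.6 = 20.8333 m/s
TE = 4837000 / 20.8333
TE = 232176.0 N

232176.0


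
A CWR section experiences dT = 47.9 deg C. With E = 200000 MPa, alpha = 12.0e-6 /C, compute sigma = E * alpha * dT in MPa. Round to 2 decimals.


sigma = E * alpha * dT
sigma = 200000 * 12.0e-6 * 47.9
sigma = 2.4 * 47.9
sigma = 114.96 MPa

114.96


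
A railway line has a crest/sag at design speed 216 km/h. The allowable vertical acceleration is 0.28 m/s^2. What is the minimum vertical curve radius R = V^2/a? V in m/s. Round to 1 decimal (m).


Convert speed: V = 216 / 3.6 = 60.0 m/s
V^2 = 3600.0 m^2/s^2
R_v = 3600.0 / 0.28
R_v = 12857.1 m

12857.1


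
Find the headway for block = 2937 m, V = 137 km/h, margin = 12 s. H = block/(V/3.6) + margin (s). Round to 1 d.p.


V = 137 / 3.6 = 38.0556 m/s
Block traversal time = 2937 / 38.0556 = 77.1766 s
Headway = 77.1766 + 12
Headway = 89.2 s

89.2


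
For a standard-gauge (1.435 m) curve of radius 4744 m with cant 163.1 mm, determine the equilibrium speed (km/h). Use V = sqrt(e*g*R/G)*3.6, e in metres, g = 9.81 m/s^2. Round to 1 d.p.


Convert cant: e = 163.1 mm = 0.1631 m
V_ms = sqrt(0.1631 * 9.81 * 4744 / 1.435)
V_ms = sqrt(5289.513717) = 72.729 m/s
V = 72.729 * 3.6 = 261.8 km/h

261.8


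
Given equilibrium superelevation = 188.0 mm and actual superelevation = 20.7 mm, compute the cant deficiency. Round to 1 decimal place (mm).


Cant deficiency = equilibrium cant - actual cant
CD = 188.0 - 20.7
CD = 167.3 mm

167.3


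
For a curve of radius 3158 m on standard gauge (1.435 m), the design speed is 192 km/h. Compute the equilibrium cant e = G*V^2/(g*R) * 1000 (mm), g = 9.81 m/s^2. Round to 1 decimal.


Convert speed: V = 192 / 3.6 = 53.3333 m/s
Apply formula: e = 1.435 * 53.3333^2 / (9.81 * 3158)
e = 1.435 * 2844.4444 / 30979.98
e = 0.131755 m = 131.8 mm

131.8


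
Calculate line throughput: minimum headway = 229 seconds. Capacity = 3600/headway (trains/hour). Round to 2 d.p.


Capacity = 3600 / headway
Capacity = 3600 / 229
Capacity = 15.72 trains/hour

15.72


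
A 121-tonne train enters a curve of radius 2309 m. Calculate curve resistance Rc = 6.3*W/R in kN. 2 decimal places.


Rc = 6.3 * W / R
Rc = 6.3 * 121 / 2309
Rc = 762.3 / 2309
Rc = 0.33 kN

0.33


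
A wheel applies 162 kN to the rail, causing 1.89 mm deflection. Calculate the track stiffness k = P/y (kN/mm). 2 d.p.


Track stiffness k = P / y
k = 162 / 1.89
k = 85.71 kN/mm

85.71


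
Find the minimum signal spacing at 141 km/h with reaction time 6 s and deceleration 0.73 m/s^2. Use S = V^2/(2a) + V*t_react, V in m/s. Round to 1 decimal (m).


V = 141 / 3.6 = 39.1667 m/s
Braking distance = 39.1667^2 / (2*0.73) = 1050.704 m
Sighting distance = 39.1667 * 6 = 235.0 m
S = 1050.704 + 235.0 = 1285.7 m

1285.7


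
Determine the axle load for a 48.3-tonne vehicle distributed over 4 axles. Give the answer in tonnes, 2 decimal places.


Load per axle = total weight / number of axles
Load = 48.3 / 4
Load = 12.08 tonnes

12.08


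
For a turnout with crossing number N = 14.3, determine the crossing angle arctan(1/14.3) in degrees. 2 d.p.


1/N = 1/14.3 = 0.06993
angle = arctan(0.06993) = 0.069816 rad
angle = 0.069816 * 180/pi = 4.00 degrees

4.00


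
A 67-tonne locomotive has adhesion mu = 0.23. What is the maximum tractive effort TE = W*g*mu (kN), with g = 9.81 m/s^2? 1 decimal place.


TE_max = W * g * mu
TE_max = 67 * 9.81 * 0.23
TE_max = 657.27 * 0.23
TE_max = 151.2 kN

151.2


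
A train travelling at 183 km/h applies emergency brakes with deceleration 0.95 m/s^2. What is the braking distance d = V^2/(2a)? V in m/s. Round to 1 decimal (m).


Convert speed: V = 183 / 3.6 = 50.8333 m/s
V^2 = 2584.0278
d = 2584.0278 / (2 * 0.95)
d = 2584.0278 / 1.9
d = 1360.0 m

1360.0


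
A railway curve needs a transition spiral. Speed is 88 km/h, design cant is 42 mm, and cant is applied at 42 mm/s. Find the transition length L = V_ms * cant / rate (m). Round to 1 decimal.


Convert speed: V = 88 / 3.6 = 24.4444 m/s
L = 24.4444 * 42 / 42
L = 1026.6667 / 42
L = 24.4 m

24.4


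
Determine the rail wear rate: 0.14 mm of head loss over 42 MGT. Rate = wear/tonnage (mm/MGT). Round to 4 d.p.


Wear rate = total wear / cumulative tonnage
Rate = 0.14 / 42
Rate = 0.0033 mm/MGT

0.0033


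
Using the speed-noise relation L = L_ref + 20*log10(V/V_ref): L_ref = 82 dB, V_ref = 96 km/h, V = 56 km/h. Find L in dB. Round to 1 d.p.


V/V_ref = 56 / 96 = 0.583333
log10(0.583333) = -0.234083
20 * -0.234083 = -4.6817
L = 82 + -4.6817 = 77.3 dB

77.3


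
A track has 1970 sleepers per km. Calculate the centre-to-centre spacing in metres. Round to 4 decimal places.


Spacing = 1000 m / number of sleepers
Spacing = 1000 / 1970
Spacing = 0.5076 m

0.5076


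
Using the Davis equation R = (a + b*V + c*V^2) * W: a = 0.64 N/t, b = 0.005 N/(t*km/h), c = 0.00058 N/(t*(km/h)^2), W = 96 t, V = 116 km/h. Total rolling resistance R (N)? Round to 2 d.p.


b*V = 0.005 * 116 = 0.58
c*V^2 = 0.00058 * 13456 = 7.80448
R_per_t = 0.64 + 0.58 + 7.80448 = 9.02448 N/t
R_total = 9.02448 * 96 = 866.35 N

866.35


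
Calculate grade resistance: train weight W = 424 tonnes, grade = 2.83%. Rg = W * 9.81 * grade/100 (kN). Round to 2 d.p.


Rg = W * 9.81 * grade / 100
Rg = 424 * 9.81 * 2.83 / 100
Rg = 4159.44 * 0.0283
Rg = 117.71 kN

117.71


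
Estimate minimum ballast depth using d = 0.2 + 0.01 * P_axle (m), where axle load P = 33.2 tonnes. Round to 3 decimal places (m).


d = 0.2 + 0.01 * 33.2
d = 0.2 + 0.332
d = 0.532 m

0.532


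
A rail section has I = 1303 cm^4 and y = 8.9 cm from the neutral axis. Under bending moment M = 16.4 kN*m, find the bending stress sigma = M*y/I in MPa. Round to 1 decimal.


Convert units:
M = 16.4 kN*m = 16400000 N*mm
y = 8.9 cm = 89 mm
I = 1303 cm^4 = 13030000 mm^4
sigma = 16400000 * 89 / 13030000
sigma = 112.0 MPa

112.0


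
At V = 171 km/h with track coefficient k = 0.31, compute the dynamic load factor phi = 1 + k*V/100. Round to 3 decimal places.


phi = 1 + k * V / 100
phi = 1 + 0.31 * 171 / 100
phi = 1 + 0.5301
phi = 1.530

1.530


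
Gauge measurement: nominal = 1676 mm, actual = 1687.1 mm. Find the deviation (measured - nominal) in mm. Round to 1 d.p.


Deviation = measured - nominal
Deviation = 1687.1 - 1676
Deviation = 11.1 mm

11.1


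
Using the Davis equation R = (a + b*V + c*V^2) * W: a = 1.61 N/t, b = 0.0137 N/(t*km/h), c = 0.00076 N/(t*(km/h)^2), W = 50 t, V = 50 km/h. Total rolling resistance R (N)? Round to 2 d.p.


b*V = 0.0137 * 50 = 0.685
c*V^2 = 0.00076 * 2500 = 1.9
R_per_t = 1.61 + 0.685 + 1.9 = 4.195 N/t
R_total = 4.195 * 50 = 209.75 N

209.75


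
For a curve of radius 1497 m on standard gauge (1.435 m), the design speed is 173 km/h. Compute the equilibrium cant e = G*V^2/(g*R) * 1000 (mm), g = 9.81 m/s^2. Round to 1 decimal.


Convert speed: V = 173 / 3.6 = 48.0556 m/s
Apply formula: e = 1.435 * 48.0556^2 / (9.81 * 1497)
e = 1.435 * 2309.3364 / 14685.57
e = 0.225657 m = 225.7 mm

225.7


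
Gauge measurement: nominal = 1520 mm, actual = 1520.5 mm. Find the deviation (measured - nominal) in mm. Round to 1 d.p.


Deviation = measured - nominal
Deviation = 1520.5 - 1520
Deviation = 0.5 mm

0.5


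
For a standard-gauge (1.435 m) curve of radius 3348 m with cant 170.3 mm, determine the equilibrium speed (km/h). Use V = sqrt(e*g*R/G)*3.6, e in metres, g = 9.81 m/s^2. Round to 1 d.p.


Convert cant: e = 170.3 mm = 0.1703 m
V_ms = sqrt(0.1703 * 9.81 * 3348 / 1.435)
V_ms = sqrt(3897.77893) = 62.4322 m/s
V = 62.4322 * 3.6 = 224.8 km/h

224.8


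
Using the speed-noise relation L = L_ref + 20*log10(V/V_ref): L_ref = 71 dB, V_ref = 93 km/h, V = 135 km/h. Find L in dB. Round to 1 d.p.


V/V_ref = 135 / 93 = 1.451613
log10(1.451613) = 0.161851
20 * 0.161851 = 3.237
L = 71 + 3.237 = 74.2 dB

74.2


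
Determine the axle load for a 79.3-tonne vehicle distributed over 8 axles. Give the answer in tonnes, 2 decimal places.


Load per axle = total weight / number of axles
Load = 79.3 / 8
Load = 9.91 tonnes

9.91


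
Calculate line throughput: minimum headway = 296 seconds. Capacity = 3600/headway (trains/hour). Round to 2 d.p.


Capacity = 3600 / headway
Capacity = 3600 / 296
Capacity = 12.16 trains/hour

12.16


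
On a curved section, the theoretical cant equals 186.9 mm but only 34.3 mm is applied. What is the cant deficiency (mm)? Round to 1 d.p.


Cant deficiency = equilibrium cant - actual cant
CD = 186.9 - 34.3
CD = 152.6 mm

152.6


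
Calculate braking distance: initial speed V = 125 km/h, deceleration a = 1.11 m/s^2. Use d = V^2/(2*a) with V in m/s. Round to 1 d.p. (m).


Convert speed: V = 125 / 3.6 = 34.7222 m/s
V^2 = 1205.6327
d = 1205.6327 / (2 * 1.11)
d = 1205.6327 / 2.22
d = 543.1 m

543.1


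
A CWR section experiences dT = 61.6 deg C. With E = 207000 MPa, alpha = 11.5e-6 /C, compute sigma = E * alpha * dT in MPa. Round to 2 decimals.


sigma = E * alpha * dT
sigma = 207000 * 11.5e-6 * 61.6
sigma = 2.3805 * 61.6
sigma = 146.64 MPa

146.64


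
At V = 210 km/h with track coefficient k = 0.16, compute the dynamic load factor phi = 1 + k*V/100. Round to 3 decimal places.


phi = 1 + k * V / 100
phi = 1 + 0.16 * 210 / 100
phi = 1 + 0.336
phi = 1.336

1.336


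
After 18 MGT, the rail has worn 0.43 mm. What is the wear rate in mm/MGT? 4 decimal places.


Wear rate = total wear / cumulative tonnage
Rate = 0.43 / 18
Rate = 0.0239 mm/MGT

0.0239


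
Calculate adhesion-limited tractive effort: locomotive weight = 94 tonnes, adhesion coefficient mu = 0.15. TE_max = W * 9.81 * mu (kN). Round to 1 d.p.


TE_max = W * g * mu
TE_max = 94 * 9.81 * 0.15
TE_max = 922.14 * 0.15
TE_max = 138.3 kN

138.3


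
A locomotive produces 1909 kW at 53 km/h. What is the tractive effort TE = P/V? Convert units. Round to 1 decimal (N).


Convert: P = 1909 kW = 1909000 W
V = 53 / 3.6 = 14.7222 m/s
TE = 1909000 / 14.7222
TE = 129667.9 N

129667.9


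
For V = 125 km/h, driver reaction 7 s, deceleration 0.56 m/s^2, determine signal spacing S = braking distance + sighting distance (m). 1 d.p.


V = 125 / 3.6 = 34.7222 m/s
Braking distance = 34.7222^2 / (2*0.56) = 1076.4578 m
Sighting distance = 34.7222 * 7 = 243.0556 m
S = 1076.4578 + 243.0556 = 1319.5 m

1319.5


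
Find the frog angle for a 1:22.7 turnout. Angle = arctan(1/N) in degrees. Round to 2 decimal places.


1/N = 1/22.7 = 0.044053
angle = arctan(0.044053) = 0.044024 rad
angle = 0.044024 * 180/pi = 2.52 degrees

2.52


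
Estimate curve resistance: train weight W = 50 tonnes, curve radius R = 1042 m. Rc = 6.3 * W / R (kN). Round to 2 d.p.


Rc = 6.3 * W / R
Rc = 6.3 * 50 / 1042
Rc = 315.0 / 1042
Rc = 0.30 kN

0.30


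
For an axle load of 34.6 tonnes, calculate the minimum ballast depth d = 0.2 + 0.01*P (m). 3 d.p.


d = 0.2 + 0.01 * 34.6
d = 0.2 + 0.346
d = 0.546 m

0.546


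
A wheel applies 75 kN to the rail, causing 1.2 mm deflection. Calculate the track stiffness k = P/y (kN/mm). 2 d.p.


Track stiffness k = P / y
k = 75 / 1.2
k = 62.50 kN/mm

62.50


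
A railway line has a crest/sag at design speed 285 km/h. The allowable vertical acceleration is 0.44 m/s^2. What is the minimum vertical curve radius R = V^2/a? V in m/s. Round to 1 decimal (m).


Convert speed: V = 285 / 3.6 = 79.1667 m/s
V^2 = 6267.3611 m^2/s^2
R_v = 6267.3611 / 0.44
R_v = 14244.0 m

14244.0


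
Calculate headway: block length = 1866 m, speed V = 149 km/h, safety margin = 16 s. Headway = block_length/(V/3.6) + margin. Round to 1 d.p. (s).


V = 149 / 3.6 = 41.3889 m/s
Block traversal time = 1866 / 41.3889 = 45.0846 s
Headway = 45.0846 + 16
Headway = 61.1 s

61.1


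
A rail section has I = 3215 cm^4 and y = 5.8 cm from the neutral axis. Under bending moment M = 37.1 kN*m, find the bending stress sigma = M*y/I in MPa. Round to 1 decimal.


Convert units:
M = 37.1 kN*m = 37100000 N*mm
y = 5.8 cm = 58 mm
I = 3215 cm^4 = 32150000 mm^4
sigma = 37100000 * 58 / 32150000
sigma = 66.9 MPa

66.9


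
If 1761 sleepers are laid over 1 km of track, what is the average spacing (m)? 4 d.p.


Spacing = 1000 m / number of sleepers
Spacing = 1000 / 1761
Spacing = 0.5679 m

0.5679


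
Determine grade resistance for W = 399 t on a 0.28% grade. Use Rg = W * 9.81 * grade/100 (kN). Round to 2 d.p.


Rg = W * 9.81 * grade / 100
Rg = 399 * 9.81 * 0.28 / 100
Rg = 3914.19 * 0.0028
Rg = 10.96 kN

10.96


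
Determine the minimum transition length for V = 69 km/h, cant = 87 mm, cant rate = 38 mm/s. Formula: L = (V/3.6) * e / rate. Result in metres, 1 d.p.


Convert speed: V = 69 / 3.6 = 19.1667 m/s
L = 19.1667 * 87 / 38
L = 1667.5 / 38
L = 43.9 m

43.9


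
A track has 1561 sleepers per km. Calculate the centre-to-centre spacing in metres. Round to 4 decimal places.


Spacing = 1000 m / number of sleepers
Spacing = 1000 / 1561
Spacing = 0.6406 m

0.6406


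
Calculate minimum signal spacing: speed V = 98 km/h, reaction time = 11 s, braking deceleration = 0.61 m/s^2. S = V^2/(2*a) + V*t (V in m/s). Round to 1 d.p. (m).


V = 98 / 3.6 = 27.2222 m/s
Braking distance = 27.2222^2 / (2*0.61) = 607.4175 m
Sighting distance = 27.2222 * 11 = 299.4444 m
S = 607.4175 + 299.4444 = 906.9 m

906.9


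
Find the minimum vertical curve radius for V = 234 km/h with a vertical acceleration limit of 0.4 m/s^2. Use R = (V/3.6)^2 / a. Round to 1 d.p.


Convert speed: V = 234 / 3.6 = 65.0 m/s
V^2 = 4225.0 m^2/s^2
R_v = 4225.0 / 0.4
R_v = 10562.5 m

10562.5


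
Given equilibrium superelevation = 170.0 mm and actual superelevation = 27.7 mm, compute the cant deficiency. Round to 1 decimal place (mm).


Cant deficiency = equilibrium cant - actual cant
CD = 170.0 - 27.7
CD = 142.3 mm

142.3


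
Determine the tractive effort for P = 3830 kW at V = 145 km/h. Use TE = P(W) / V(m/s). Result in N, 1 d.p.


Convert: P = 3830 kW = 3830000 W
V = 145 / 3.6 = 40.2778 m/s
TE = 3830000 / 40.2778
TE = 95089.7 N

95089.7


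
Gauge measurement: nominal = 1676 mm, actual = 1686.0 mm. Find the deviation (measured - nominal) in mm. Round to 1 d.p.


Deviation = measured - nominal
Deviation = 1686.0 - 1676
Deviation = 10.0 mm

10.0


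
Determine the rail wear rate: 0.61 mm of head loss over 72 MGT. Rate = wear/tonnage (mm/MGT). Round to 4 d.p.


Wear rate = total wear / cumulative tonnage
Rate = 0.61 / 72
Rate = 0.0085 mm/MGT

0.0085


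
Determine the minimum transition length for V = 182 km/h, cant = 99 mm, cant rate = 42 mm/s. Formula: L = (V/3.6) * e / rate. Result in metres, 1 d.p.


Convert speed: V = 182 / 3.6 = 50.5556 m/s
L = 50.5556 * 99 / 42
L = 5005.0 / 42
L = 119.2 m

119.2


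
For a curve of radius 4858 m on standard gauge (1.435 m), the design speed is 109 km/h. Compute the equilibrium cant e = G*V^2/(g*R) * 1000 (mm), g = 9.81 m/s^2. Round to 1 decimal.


Convert speed: V = 109 / 3.6 = 30.2778 m/s
Apply formula: e = 1.435 * 30.2778^2 / (9.81 * 4858)
e = 1.435 * 916.7438 / 47656.98
e = 0.027604 m = 27.6 mm

27.6


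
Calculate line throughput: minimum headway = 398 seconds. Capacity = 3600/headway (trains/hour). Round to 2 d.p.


Capacity = 3600 / headway
Capacity = 3600 / 398
Capacity = 9.05 trains/hour

9.05


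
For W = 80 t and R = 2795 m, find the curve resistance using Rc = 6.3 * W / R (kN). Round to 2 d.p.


Rc = 6.3 * W / R
Rc = 6.3 * 80 / 2795
Rc = 504.0 / 2795
Rc = 0.18 kN

0.18


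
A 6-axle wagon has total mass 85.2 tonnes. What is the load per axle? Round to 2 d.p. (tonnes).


Load per axle = total weight / number of axles
Load = 85.2 / 6
Load = 14.20 tonnes

14.20


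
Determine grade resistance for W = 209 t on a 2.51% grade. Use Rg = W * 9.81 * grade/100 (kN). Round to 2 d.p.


Rg = W * 9.81 * grade / 100
Rg = 209 * 9.81 * 2.51 / 100
Rg = 2050.29 * 0.0251
Rg = 51.46 kN

51.46


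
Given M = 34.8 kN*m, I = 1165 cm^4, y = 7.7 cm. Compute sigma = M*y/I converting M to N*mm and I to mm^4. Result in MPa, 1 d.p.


Convert units:
M = 34.8 kN*m = 34800000 N*mm
y = 7.7 cm = 77 mm
I = 1165 cm^4 = 11650000 mm^4
sigma = 34800000 * 77 / 11650000
sigma = 230.0 MPa

230.0


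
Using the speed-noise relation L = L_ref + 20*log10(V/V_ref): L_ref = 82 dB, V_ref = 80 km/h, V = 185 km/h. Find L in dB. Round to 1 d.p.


V/V_ref = 185 / 80 = 2.3125
log10(2.3125) = 0.364082
20 * 0.364082 = 7.2816
L = 82 + 7.2816 = 89.3 dB

89.3


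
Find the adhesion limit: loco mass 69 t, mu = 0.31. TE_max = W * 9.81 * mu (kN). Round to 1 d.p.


TE_max = W * g * mu
TE_max = 69 * 9.81 * 0.31
TE_max = 676.89 * 0.31
TE_max = 209.8 kN

209.8


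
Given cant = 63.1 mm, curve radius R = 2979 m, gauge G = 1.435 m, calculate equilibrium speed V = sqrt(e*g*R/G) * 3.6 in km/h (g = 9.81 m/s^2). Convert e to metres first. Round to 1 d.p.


Convert cant: e = 63.1 mm = 0.0631 m
V_ms = sqrt(0.0631 * 9.81 * 2979 / 1.435)
V_ms = sqrt(1285.040954) = 35.8475 m/s
V = 35.8475 * 3.6 = 129.1 km/h

129.1


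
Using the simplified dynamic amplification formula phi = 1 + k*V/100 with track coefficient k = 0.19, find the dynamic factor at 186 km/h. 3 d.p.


phi = 1 + k * V / 100
phi = 1 + 0.19 * 186 / 100
phi = 1 + 0.3534
phi = 1.353

1.353


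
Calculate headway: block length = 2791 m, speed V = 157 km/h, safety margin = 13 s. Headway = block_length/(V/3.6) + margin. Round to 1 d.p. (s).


V = 157 / 3.6 = 43.6111 m/s
Block traversal time = 2791 / 43.6111 = 63.9975 s
Headway = 63.9975 + 13
Headway = 77.0 s

77.0


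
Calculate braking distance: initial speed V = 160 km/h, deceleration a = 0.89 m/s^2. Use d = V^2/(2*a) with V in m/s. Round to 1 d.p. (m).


Convert speed: V = 160 / 3.6 = 44.4444 m/s
V^2 = 1975.3086
d = 1975.3086 / (2 * 0.89)
d = 1975.3086 / 1.78
d = 1109.7 m

1109.7


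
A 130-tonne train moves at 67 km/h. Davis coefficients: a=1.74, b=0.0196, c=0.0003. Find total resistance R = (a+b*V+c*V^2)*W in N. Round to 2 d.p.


b*V = 0.0196 * 67 = 1.3132
c*V^2 = 0.0003 * 4489 = 1.3467
R_per_t = 1.74 + 1.3132 + 1.3467 = 4.3999 N/t
R_total = 4.3999 * 130 = 571.99 N

571.99


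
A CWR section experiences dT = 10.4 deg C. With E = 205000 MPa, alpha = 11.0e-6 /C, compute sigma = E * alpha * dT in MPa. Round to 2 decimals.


sigma = E * alpha * dT
sigma = 205000 * 11.0e-6 * 10.4
sigma = 2.255 * 10.4
sigma = 23.45 MPa

23.45


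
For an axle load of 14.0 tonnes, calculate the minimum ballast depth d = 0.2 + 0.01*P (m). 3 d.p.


d = 0.2 + 0.01 * 14.0
d = 0.2 + 0.14
d = 0.340 m

0.340


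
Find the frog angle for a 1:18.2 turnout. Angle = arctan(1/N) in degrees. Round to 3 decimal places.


1/N = 1/18.2 = 0.054945
angle = arctan(0.054945) = 0.05489 rad
angle = 0.05489 * 180/pi = 3.145 degrees

3.145


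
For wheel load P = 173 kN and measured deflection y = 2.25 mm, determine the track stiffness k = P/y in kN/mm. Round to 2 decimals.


Track stiffness k = P / y
k = 173 / 2.25
k = 76.89 kN/mm

76.89


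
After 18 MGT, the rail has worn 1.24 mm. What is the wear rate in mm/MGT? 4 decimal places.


Wear rate = total wear / cumulative tonnage
Rate = 1.24 / 18
Rate = 0.0689 mm/MGT

0.0689


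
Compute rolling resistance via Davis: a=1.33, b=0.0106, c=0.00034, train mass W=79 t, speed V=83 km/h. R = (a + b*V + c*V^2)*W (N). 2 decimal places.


b*V = 0.0106 * 83 = 0.8798
c*V^2 = 0.00034 * 6889 = 2.34226
R_per_t = 1.33 + 0.8798 + 2.34226 = 4.55206 N/t
R_total = 4.55206 * 79 = 359.61 N

359.61


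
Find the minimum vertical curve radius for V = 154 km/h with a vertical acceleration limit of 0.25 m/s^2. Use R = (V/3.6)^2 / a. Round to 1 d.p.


Convert speed: V = 154 / 3.6 = 42.7778 m/s
V^2 = 1829.9383 m^2/s^2
R_v = 1829.9383 / 0.25
R_v = 7319.8 m

7319.8


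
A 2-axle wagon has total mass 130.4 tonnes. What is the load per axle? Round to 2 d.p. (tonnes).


Load per axle = total weight / number of axles
Load = 130.4 / 2
Load = 65.20 tonnes

65.20


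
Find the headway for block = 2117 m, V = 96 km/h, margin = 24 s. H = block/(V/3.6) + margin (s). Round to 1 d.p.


V = 96 / 3.6 = 26.6667 m/s
Block traversal time = 2117 / 26.6667 = 79.3875 s
Headway = 79.3875 + 24
Headway = 103.4 s

103.4


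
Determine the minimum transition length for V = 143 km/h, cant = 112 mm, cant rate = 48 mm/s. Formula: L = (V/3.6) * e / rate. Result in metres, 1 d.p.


Convert speed: V = 143 / 3.6 = 39.7222 m/s
L = 39.7222 * 112 / 48
L = 4448.8889 / 48
L = 92.7 m

92.7


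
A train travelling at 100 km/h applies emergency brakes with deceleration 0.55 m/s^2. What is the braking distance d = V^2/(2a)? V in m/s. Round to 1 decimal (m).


Convert speed: V = 100 / 3.6 = 27.7778 m/s
V^2 = 771.6049
d = 771.6049 / (2 * 0.55)
d = 771.6049 / 1.1
d = 701.5 m

701.5


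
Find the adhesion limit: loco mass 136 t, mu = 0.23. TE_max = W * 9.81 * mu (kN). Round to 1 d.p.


TE_max = W * g * mu
TE_max = 136 * 9.81 * 0.23
TE_max = 1334.16 * 0.23
TE_max = 306.9 kN

306.9


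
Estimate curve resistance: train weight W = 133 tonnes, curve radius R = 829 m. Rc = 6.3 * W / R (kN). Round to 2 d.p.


Rc = 6.3 * W / R
Rc = 6.3 * 133 / 829
Rc = 837.9 / 829
Rc = 1.01 kN

1.01


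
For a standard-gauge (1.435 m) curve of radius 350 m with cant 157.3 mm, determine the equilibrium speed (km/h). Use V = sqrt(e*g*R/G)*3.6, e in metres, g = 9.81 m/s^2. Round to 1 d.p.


Convert cant: e = 157.3 mm = 0.1573 m
V_ms = sqrt(0.1573 * 9.81 * 350 / 1.435)
V_ms = sqrt(376.369024) = 19.4002 m/s
V = 19.4002 * 3.6 = 69.8 km/h

69.8


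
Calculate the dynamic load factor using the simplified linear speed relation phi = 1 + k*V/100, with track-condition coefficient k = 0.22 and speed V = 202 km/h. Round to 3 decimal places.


phi = 1 + k * V / 100
phi = 1 + 0.22 * 202 / 100
phi = 1 + 0.4444
phi = 1.444

1.444


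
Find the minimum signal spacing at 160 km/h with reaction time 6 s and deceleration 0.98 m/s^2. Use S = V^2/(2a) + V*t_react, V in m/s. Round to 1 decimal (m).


V = 160 / 3.6 = 44.4444 m/s
Braking distance = 44.4444^2 / (2*0.98) = 1007.8105 m
Sighting distance = 44.4444 * 6 = 266.6667 m
S = 1007.8105 + 266.6667 = 1274.5 m

1274.5


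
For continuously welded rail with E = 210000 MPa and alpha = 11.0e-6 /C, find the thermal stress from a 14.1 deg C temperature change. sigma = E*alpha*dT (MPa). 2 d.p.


sigma = E * alpha * dT
sigma = 210000 * 11.0e-6 * 14.1
sigma = 2.31 * 14.1
sigma = 32.57 MPa

32.57


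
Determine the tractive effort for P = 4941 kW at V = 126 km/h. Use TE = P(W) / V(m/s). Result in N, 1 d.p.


Convert: P = 4941 kW = 4941000 W
V = 126 / 3.6 = 35.0 m/s
TE = 4941000 / 35.0
TE = 141171.4 N

141171.4


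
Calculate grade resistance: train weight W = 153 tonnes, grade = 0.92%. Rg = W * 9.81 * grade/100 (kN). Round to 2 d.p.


Rg = W * 9.81 * grade / 100
Rg = 153 * 9.81 * 0.92 / 100
Rg = 1500.93 * 0.0092
Rg = 13.81 kN

13.81


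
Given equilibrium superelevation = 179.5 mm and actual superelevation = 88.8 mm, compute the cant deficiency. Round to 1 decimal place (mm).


Cant deficiency = equilibrium cant - actual cant
CD = 179.5 - 88.8
CD = 90.7 mm

90.7


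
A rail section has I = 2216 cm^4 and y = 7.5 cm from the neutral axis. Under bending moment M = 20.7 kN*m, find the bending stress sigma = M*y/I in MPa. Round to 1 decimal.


Convert units:
M = 20.7 kN*m = 20700000 N*mm
y = 7.5 cm = 75 mm
I = 2216 cm^4 = 22160000 mm^4
sigma = 20700000 * 75 / 22160000
sigma = 70.1 MPa

70.1


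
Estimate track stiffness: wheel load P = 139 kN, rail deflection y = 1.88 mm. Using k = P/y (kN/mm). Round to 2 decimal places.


Track stiffness k = P / y
k = 139 / 1.88
k = 73.94 kN/mm

73.94


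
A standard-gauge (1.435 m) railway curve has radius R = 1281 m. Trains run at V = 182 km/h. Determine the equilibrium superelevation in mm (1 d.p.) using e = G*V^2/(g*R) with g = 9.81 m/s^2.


Convert speed: V = 182 / 3.6 = 50.5556 m/s
Apply formula: e = 1.435 * 50.5556^2 / (9.81 * 1281)
e = 1.435 * 2555.8642 / 12566.61
e = 0.291858 m = 291.9 mm

291.9


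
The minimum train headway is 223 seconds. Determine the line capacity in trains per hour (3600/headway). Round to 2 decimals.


Capacity = 3600 / headway
Capacity = 3600 / 223
Capacity = 16.14 trains/hour

16.14


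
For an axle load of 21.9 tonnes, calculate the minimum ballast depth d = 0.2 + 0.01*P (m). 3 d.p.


d = 0.2 + 0.01 * 21.9
d = 0.2 + 0.219
d = 0.419 m

0.419


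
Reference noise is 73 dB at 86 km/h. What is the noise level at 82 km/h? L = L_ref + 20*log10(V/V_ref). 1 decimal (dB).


V/V_ref = 82 / 86 = 0.953488
log10(0.953488) = -0.020685
20 * -0.020685 = -0.4137
L = 73 + -0.4137 = 72.6 dB

72.6


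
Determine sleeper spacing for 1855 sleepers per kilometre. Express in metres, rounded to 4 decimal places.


Spacing = 1000 m / number of sleepers
Spacing = 1000 / 1855
Spacing = 0.5391 m

0.5391


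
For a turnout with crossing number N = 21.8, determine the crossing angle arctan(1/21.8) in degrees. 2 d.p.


1/N = 1/21.8 = 0.045872
angle = arctan(0.045872) = 0.045839 rad
angle = 0.045839 * 180/pi = 2.63 degrees

2.63


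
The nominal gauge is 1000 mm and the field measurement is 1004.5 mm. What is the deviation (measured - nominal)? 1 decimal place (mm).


Deviation = measured - nominal
Deviation = 1004.5 - 1000
Deviation = 4.5 mm

4.5


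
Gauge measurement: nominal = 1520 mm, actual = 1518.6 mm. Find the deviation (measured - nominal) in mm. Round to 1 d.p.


Deviation = measured - nominal
Deviation = 1518.6 - 1520
Deviation = -1.4 mm

-1.4


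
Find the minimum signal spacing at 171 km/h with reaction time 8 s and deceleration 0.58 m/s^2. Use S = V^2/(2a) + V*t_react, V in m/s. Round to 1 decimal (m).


V = 171 / 3.6 = 47.5 m/s
Braking distance = 47.5^2 / (2*0.58) = 1945.0431 m
Sighting distance = 47.5 * 8 = 380.0 m
S = 1945.0431 + 380.0 = 2325.0 m

2325.0


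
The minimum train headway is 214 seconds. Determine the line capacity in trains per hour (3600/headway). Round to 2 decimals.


Capacity = 3600 / headway
Capacity = 3600 / 214
Capacity = 16.82 trains/hour

16.82


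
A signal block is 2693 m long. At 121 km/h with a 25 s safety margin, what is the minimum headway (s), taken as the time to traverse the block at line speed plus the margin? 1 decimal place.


V = 121 / 3.6 = 33.6111 m/s
Block traversal time = 2693 / 33.6111 = 80.1223 s
Headway = 80.1223 + 25
Headway = 105.1 s

105.1


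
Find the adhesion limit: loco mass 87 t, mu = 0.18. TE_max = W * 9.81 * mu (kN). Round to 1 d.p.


TE_max = W * g * mu
TE_max = 87 * 9.81 * 0.18
TE_max = 853.47 * 0.18
TE_max = 153.6 kN

153.6


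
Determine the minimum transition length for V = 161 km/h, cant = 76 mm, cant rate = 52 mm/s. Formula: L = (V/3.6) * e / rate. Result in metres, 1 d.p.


Convert speed: V = 161 / 3.6 = 44.7222 m/s
L = 44.7222 * 76 / 52
L = 3398.8889 / 52
L = 65.4 m

65.4


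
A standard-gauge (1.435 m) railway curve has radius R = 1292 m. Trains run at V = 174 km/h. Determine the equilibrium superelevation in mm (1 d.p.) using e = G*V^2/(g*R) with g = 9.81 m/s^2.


Convert speed: V = 174 / 3.6 = 48.3333 m/s
Apply formula: e = 1.435 * 48.3333^2 / (9.81 * 1292)
e = 1.435 * 2336.1111 / 12674.52
e = 0.264493 m = 264.5 mm

264.5


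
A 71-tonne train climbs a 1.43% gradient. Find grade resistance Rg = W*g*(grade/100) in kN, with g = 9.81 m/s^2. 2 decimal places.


Rg = W * 9.81 * grade / 100
Rg = 71 * 9.81 * 1.43 / 100
Rg = 696.51 * 0.0143
Rg = 9.96 kN

9.96


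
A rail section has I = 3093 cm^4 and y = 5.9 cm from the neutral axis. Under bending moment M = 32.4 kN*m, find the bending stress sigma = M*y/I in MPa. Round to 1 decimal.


Convert units:
M = 32.4 kN*m = 32400000 N*mm
y = 5.9 cm = 59 mm
I = 3093 cm^4 = 30930000 mm^4
sigma = 32400000 * 59 / 30930000
sigma = 61.8 MPa

61.8


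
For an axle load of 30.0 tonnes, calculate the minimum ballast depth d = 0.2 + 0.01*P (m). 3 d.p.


d = 0.2 + 0.01 * 30.0
d = 0.2 + 0.3
d = 0.500 m

0.500
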